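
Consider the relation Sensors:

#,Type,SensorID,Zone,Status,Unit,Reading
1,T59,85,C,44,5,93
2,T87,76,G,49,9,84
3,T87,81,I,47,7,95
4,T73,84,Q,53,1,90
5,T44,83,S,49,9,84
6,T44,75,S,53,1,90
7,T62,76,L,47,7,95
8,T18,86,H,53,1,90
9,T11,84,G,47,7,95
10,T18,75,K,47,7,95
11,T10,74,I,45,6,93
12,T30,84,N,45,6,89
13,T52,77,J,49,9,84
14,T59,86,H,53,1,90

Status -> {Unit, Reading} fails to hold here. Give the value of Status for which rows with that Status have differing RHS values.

Status=44: row 1 → {Unit,Reading} = (5, 93) ✓
Status=49: rows 2, 5, 13 → {Unit,Reading} = (9, 84), (9, 84), (9, 84) ✓
Status=47: rows 3, 7, 9, 10 → {Unit,Reading} = (7, 95), (7, 95), (7, 95), (7, 95) ✓
Status=53: rows 4, 6, 8, 14 → {Unit,Reading} = (1, 90), (1, 90), (1, 90), (1, 90) ✓
Status=45: rows 11, 12 → {Unit,Reading} takes values {(6, 93), (6, 89)} — violation
The only Status value with inconsistent RHS is Status=45.

45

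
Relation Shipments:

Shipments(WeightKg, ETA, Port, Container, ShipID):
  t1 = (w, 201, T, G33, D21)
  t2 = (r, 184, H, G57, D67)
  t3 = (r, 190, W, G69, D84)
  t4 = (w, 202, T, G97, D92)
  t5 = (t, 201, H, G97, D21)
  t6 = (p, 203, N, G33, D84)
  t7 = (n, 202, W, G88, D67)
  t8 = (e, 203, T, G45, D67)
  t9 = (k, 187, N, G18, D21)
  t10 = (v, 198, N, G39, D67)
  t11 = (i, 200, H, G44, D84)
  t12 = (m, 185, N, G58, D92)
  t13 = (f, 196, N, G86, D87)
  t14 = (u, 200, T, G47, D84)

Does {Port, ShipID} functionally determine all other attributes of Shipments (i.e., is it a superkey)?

All 14 rows have distinct {Port, ShipID} values, so {Port, ShipID} → (all attributes) holds and {Port, ShipID} is a superkey.

Yes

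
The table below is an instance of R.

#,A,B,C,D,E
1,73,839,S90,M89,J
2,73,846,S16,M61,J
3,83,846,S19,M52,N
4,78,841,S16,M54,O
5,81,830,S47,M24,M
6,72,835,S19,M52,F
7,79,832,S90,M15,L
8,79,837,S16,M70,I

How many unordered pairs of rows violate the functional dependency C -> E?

5

C=S90: violating pairs (1,7) — 1 pair.
C=S16: violating pairs (2,4), (2,8), (4,8) — 3 pairs.
C=S19: violating pairs (3,6) — 1 pair.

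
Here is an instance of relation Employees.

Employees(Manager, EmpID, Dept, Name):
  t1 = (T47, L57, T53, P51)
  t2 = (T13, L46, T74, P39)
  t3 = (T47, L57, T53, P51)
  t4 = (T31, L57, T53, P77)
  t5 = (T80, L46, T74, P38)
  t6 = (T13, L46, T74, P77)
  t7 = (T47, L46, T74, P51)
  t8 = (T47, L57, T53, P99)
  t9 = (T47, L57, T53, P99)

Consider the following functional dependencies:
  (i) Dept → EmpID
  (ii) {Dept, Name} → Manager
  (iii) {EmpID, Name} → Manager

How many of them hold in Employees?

(i) Dept → EmpID: every LHS value maps to a single RHS value — holds.
(ii) {Dept, Name} → Manager: every LHS value maps to a single RHS value — holds.
(iii) {EmpID, Name} → Manager: every LHS value maps to a single RHS value — holds.
3 of the 3 dependencies hold.

3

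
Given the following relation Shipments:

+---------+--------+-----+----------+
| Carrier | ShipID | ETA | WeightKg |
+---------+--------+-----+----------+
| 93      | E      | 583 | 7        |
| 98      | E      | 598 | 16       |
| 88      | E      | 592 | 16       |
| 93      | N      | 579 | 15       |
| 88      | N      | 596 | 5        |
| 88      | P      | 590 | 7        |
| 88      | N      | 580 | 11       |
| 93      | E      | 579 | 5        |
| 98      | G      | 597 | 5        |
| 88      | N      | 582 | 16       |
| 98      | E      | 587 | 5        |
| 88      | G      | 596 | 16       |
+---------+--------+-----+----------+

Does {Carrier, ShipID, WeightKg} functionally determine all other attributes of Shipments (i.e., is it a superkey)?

All 12 rows have distinct {Carrier, ShipID, WeightKg} values, so {Carrier, ShipID, WeightKg} → (all attributes) holds and {Carrier, ShipID, WeightKg} is a superkey.

Yes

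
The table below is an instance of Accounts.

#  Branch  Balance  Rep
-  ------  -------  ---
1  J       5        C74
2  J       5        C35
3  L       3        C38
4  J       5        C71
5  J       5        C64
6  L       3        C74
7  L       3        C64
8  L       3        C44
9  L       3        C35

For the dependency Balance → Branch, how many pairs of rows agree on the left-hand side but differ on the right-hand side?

0

Balance=5: all 4 rows agree on Branch — 0 pairs.
Balance=3: all 5 rows agree on Branch — 0 pairs.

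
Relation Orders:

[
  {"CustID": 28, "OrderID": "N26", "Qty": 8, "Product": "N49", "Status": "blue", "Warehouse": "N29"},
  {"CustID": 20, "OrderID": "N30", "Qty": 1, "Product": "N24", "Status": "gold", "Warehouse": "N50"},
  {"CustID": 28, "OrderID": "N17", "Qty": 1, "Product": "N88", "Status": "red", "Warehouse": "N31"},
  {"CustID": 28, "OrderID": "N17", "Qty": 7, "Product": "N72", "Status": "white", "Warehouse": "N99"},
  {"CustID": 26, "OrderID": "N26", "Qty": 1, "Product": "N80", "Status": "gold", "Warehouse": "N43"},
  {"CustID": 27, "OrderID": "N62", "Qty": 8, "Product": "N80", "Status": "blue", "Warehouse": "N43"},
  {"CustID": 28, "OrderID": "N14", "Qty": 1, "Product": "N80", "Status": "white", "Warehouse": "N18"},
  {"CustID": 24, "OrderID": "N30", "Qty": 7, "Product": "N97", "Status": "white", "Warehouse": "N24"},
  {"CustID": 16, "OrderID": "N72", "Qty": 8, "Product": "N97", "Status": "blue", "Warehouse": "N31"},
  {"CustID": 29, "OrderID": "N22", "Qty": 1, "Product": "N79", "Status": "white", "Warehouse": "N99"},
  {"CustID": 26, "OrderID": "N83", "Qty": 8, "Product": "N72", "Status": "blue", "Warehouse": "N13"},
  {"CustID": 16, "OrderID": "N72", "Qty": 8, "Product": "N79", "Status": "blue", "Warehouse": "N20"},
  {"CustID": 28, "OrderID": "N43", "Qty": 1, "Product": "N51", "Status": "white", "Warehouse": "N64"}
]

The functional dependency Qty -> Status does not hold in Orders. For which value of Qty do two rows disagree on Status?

1

Qty=8: 5 rows → Status = blue, blue, blue, blue, blue ✓
Qty=1: 6 rows → Status takes values {gold, red, white} — violation
Qty=7: 2 rows → Status = white, white ✓
The only Qty value with inconsistent Status is Qty=1.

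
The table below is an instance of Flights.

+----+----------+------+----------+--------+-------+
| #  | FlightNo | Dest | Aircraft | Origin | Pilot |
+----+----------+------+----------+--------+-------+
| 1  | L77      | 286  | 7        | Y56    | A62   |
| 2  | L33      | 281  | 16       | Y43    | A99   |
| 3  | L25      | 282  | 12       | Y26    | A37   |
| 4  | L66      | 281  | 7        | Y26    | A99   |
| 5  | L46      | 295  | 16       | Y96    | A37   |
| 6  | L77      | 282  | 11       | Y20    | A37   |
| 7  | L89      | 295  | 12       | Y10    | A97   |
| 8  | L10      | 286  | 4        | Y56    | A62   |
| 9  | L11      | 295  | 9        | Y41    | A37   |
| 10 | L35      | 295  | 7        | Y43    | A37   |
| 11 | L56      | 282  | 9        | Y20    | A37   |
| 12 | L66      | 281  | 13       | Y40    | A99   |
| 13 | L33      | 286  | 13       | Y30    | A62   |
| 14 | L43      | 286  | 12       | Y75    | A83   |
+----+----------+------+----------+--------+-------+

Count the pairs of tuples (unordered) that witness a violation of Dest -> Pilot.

Dest=286: violating pairs (1,14), (8,14), (13,14) — 3 pairs.
Dest=281: all 3 rows agree on Pilot — 0 pairs.
Dest=282: all 3 rows agree on Pilot — 0 pairs.
Dest=295: violating pairs (5,7), (7,9), (7,10) — 3 pairs.

6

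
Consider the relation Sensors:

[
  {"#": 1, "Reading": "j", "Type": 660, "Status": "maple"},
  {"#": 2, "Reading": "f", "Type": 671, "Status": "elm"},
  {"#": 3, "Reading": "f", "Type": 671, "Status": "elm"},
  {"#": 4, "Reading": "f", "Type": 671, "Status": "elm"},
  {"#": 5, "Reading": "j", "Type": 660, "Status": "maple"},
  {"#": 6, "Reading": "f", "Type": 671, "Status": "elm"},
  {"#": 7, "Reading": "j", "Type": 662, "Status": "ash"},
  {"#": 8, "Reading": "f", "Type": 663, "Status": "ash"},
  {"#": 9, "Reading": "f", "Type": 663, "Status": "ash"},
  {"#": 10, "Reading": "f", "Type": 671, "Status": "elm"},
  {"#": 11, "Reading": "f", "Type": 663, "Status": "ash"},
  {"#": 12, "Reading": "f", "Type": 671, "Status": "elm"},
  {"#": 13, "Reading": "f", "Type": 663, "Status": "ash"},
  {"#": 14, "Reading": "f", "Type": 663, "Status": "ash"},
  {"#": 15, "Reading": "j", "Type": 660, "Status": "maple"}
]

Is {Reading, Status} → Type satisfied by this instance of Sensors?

(Reading=j, Status=maple): rows 1, 5, 15 → Type = 660, 660, 660 ✓
(Reading=f, Status=elm): rows 2, 3, 4, 6, 10, 12 → Type = 671, 671, 671, 671, 671, 671 ✓
(Reading=j, Status=ash): row 7 → Type = 662 ✓
(Reading=f, Status=ash): rows 8, 9, 11, 13, 14 → Type = 663, 663, 663, 663, 663 ✓
Every {Reading, Status} value is associated with a single Type value, so {Reading, Status} → Type holds.

Yes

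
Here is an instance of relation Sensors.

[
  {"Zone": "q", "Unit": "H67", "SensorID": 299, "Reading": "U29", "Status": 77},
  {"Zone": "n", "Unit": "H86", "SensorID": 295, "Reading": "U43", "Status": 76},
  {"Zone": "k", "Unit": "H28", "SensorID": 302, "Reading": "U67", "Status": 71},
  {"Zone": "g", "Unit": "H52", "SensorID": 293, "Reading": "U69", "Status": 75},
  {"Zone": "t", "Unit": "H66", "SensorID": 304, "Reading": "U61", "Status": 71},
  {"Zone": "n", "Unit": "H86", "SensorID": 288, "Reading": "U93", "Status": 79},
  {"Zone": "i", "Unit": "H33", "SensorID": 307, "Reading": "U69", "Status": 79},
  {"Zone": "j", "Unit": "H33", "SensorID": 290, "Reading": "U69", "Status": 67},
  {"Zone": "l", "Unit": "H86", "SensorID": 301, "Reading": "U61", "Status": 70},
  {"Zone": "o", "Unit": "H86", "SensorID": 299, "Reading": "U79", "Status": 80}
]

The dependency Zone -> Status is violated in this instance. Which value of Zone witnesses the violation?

Zone=q: 1 row → Status = 77 ✓
Zone=n: 2 rows → Status takes values {76, 79} — violation
Zone=k: 1 row → Status = 71 ✓
Zone=g: 1 row → Status = 75 ✓
Zone=t: 1 row → Status = 71 ✓
Zone=i: 1 row → Status = 79 ✓
Zone=j: 1 row → Status = 67 ✓
Zone=l: 1 row → Status = 70 ✓
Zone=o: 1 row → Status = 80 ✓
The only Zone value with inconsistent Status is Zone=n.

n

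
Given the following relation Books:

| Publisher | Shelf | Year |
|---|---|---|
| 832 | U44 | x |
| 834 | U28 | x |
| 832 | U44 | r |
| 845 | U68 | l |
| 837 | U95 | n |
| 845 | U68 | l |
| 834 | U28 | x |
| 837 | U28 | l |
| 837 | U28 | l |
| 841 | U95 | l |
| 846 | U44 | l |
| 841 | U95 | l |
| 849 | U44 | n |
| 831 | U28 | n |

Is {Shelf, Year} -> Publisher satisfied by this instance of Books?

(Shelf=U44, Year=x): 1 row → Publisher = 832 ✓
(Shelf=U28, Year=x): 2 rows → Publisher = 834, 834 ✓
(Shelf=U44, Year=r): 1 row → Publisher = 832 ✓
(Shelf=U68, Year=l): 2 rows → Publisher = 845, 845 ✓
(Shelf=U95, Year=n): 1 row → Publisher = 837 ✓
(Shelf=U28, Year=l): 2 rows → Publisher = 837, 837 ✓
(Shelf=U95, Year=l): 2 rows → Publisher = 841, 841 ✓
(Shelf=U44, Year=l): 1 row → Publisher = 846 ✓
(Shelf=U44, Year=n): 1 row → Publisher = 849 ✓
(Shelf=U28, Year=n): 1 row → Publisher = 831 ✓
Every {Shelf, Year} value is associated with a single Publisher value, so {Shelf, Year} -> Publisher holds.

Yes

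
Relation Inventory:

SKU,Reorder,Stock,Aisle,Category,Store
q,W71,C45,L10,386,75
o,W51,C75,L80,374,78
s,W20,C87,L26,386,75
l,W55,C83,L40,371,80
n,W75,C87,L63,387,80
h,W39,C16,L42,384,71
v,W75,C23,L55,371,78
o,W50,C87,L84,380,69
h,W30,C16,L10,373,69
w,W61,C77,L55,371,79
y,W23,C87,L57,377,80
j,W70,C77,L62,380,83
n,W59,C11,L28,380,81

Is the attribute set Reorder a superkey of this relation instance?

Two distinct rows share Reorder=W75, so Reorder does not determine every attribute — not a superkey.

No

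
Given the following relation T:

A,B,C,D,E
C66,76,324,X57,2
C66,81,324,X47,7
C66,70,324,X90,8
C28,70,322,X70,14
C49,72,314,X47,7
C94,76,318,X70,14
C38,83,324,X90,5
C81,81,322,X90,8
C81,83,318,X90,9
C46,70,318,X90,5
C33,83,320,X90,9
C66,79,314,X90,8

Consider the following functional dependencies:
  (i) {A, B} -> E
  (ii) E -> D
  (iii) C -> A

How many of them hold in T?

(i) {A, B} -> E: every LHS value maps to a single RHS value — holds.
(ii) E -> D: every LHS value maps to a single RHS value — holds.
(iii) C -> A: C=324: 4 rows → A takes values {C66, C38} — violation; C=322: 2 rows → A takes values {C28, C81} — violation; C=314: 2 rows → A takes values {C49, C66} — violation; C=318: 3 rows → A takes values {C94, C81, C46} — violation — fails.
2 of the 3 dependencies hold.

2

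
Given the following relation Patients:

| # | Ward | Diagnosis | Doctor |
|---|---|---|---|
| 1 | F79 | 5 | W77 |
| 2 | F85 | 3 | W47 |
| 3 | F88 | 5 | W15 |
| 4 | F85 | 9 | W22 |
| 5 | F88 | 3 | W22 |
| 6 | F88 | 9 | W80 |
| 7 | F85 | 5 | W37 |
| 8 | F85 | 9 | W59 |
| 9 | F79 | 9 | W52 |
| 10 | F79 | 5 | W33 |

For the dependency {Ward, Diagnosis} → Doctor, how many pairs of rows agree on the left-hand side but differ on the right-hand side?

(Ward=F79, Diagnosis=5): violating pairs (1,10) — 1 pair.
(Ward=F85, Diagnosis=9): violating pairs (4,8) — 1 pair.

2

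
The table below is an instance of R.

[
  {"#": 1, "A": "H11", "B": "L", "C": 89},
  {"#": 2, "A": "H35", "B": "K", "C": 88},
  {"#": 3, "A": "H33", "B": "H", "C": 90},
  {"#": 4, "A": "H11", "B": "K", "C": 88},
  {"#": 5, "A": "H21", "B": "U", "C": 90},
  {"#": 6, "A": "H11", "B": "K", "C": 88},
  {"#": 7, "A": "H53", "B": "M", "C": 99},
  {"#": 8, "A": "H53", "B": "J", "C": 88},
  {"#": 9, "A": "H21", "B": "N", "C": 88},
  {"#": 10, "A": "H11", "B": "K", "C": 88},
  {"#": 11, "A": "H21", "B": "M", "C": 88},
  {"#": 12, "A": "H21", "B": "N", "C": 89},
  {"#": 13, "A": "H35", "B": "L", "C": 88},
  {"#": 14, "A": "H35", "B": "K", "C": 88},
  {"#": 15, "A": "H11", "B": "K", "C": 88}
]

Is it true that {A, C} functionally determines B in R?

No

(A=H11, C=89): row 1 → B = L ✓
(A=H35, C=88): rows 2, 13, 14 → B takes values {K, L} — violation
(A=H33, C=90): row 3 → B = H ✓
(A=H11, C=88): rows 4, 6, 10, 15 → B = K, K, K, K ✓
(A=H21, C=90): row 5 → B = U ✓
(A=H53, C=99): row 7 → B = M ✓
(A=H53, C=88): row 8 → B = J ✓
(A=H21, C=88): rows 9, 11 → B takes values {N, M} — violation
(A=H21, C=89): row 12 → B = N ✓
Two rows agree on {A, C} but differ on B, so {A, C} -> B does not hold.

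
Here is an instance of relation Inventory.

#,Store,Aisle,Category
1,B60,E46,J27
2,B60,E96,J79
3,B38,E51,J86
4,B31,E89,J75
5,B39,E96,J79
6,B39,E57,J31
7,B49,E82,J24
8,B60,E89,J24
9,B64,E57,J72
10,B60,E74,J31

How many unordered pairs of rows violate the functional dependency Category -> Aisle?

Category=J79: all 2 rows agree on Aisle — 0 pairs.
Category=J31: violating pairs (6,10) — 1 pair.
Category=J24: violating pairs (7,8) — 1 pair.

2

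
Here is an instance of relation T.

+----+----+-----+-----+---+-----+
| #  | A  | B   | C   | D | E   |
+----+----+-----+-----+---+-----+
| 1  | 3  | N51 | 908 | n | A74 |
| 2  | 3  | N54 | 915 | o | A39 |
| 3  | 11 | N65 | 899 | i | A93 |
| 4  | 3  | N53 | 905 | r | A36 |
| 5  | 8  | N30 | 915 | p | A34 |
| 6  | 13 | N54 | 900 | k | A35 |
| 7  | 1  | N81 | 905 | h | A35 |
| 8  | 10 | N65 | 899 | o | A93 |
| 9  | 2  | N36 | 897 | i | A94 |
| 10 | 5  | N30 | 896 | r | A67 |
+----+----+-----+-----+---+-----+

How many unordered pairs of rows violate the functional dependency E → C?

E=A93: all 2 rows agree on C — 0 pairs.
E=A35: violating pairs (6,7) — 1 pair.

1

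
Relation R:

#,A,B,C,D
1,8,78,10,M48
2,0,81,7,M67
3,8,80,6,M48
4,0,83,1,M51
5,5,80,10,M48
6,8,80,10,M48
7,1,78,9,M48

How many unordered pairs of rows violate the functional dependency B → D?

B=78: all 2 rows agree on D — 0 pairs.
B=80: all 3 rows agree on D — 0 pairs.

0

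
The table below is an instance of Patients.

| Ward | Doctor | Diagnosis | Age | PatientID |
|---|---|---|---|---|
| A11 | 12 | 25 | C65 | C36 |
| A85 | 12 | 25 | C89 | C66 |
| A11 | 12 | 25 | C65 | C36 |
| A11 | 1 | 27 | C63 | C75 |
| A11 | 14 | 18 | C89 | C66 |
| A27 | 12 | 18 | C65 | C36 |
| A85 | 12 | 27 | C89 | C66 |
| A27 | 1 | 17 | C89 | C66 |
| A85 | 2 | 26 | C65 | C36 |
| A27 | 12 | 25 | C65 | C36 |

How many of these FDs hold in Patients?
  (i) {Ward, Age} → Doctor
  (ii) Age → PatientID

(i) {Ward, Age} → Doctor: every LHS value maps to a single RHS value — holds.
(ii) Age → PatientID: every LHS value maps to a single RHS value — holds.
2 of the 2 dependencies hold.

2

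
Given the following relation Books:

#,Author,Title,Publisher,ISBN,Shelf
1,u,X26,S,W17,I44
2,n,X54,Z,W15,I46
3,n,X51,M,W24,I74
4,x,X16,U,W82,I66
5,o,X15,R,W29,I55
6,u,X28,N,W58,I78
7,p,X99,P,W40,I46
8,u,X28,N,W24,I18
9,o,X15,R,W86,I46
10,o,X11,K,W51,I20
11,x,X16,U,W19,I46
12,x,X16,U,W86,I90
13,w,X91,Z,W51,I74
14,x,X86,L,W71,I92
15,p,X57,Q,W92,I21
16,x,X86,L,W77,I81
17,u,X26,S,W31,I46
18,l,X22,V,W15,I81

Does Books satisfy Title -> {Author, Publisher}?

Title=X26: rows 1, 17 → {Author,Publisher} = (u, S), (u, S) ✓
Title=X54: row 2 → {Author,Publisher} = (n, Z) ✓
Title=X51: row 3 → {Author,Publisher} = (n, M) ✓
Title=X16: rows 4, 11, 12 → {Author,Publisher} = (x, U), (x, U), (x, U) ✓
Title=X15: rows 5, 9 → {Author,Publisher} = (o, R), (o, R) ✓
Title=X28: rows 6, 8 → {Author,Publisher} = (u, N), (u, N) ✓
Title=X99: row 7 → {Author,Publisher} = (p, P) ✓
Title=X11: row 10 → {Author,Publisher} = (o, K) ✓
Title=X91: row 13 → {Author,Publisher} = (w, Z) ✓
Title=X86: rows 14, 16 → {Author,Publisher} = (x, L), (x, L) ✓
Title=X57: row 15 → {Author,Publisher} = (p, Q) ✓
Title=X22: row 18 → {Author,Publisher} = (l, V) ✓
Every Title value is associated with a single {Author, Publisher} value, so Title -> {Author, Publisher} holds.

Yes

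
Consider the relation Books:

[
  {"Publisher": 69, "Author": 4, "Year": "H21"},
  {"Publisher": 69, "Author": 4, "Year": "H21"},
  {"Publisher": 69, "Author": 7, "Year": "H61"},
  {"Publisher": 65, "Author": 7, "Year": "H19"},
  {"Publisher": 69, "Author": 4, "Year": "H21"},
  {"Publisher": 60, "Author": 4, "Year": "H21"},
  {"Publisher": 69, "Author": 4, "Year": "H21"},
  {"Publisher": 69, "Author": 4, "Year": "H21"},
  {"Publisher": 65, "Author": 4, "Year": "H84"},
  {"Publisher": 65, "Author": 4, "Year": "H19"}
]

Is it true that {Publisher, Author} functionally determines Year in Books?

No

(Publisher=69, Author=4): 5 rows → Year = H21, H21, H21, H21, H21 ✓
(Publisher=69, Author=7): 1 row → Year = H61 ✓
(Publisher=65, Author=7): 1 row → Year = H19 ✓
(Publisher=60, Author=4): 1 row → Year = H21 ✓
(Publisher=65, Author=4): 2 rows → Year takes values {H84, H19} — violation
Two rows agree on {Publisher, Author} but differ on Year, so {Publisher, Author} → Year does not hold.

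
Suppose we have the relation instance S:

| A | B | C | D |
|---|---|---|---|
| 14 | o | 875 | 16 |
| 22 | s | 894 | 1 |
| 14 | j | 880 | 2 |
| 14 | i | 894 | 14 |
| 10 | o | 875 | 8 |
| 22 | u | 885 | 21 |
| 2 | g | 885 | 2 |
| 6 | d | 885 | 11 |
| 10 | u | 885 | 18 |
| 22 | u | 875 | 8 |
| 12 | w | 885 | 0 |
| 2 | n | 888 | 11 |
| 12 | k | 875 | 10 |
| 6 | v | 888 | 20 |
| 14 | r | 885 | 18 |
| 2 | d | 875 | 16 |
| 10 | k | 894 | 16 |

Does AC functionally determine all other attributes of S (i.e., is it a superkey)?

Yes

All 17 rows have distinct AC values, so AC → (all attributes) holds and AC is a superkey.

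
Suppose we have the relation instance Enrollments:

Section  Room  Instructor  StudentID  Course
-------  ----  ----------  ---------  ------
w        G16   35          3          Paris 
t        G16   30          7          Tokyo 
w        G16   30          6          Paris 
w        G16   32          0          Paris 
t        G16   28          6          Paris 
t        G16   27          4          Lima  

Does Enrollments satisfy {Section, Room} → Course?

No

(Section=w, Room=G16): 3 rows → Course = Paris, Paris, Paris ✓
(Section=t, Room=G16): 3 rows → Course takes values {Tokyo, Paris, Lima} — violation
Two rows agree on {Section, Room} but differ on Course, so {Section, Room} → Course does not hold.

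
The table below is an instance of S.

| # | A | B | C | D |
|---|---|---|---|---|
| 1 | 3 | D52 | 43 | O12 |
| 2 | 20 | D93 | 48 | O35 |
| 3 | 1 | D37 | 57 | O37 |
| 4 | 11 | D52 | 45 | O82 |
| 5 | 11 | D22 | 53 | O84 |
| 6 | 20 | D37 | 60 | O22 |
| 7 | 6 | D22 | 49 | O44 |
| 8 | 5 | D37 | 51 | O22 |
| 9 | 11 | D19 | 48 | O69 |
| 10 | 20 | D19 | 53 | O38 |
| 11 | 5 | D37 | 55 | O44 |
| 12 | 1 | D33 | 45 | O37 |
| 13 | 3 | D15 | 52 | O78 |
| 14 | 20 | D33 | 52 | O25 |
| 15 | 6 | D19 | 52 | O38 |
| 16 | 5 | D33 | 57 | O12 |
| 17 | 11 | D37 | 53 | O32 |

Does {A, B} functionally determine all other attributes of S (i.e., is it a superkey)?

No

Rows 8 and 11 have the same {A, B} value (A=5, B=D37) but are distinct tuples, so {A, B} does not determine every attribute — not a superkey.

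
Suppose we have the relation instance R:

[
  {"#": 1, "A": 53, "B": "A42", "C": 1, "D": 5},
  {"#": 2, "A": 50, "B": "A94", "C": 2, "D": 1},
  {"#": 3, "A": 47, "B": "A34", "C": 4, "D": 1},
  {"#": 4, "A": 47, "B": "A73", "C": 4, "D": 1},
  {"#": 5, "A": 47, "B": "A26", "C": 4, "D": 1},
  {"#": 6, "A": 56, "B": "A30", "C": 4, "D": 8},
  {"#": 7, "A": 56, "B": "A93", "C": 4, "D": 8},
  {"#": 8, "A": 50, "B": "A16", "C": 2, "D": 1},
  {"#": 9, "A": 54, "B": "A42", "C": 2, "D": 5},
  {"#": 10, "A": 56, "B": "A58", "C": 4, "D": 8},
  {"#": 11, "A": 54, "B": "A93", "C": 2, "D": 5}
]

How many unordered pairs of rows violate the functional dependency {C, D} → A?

0

(C=2, D=1): all 2 rows agree on A — 0 pairs.
(C=4, D=1): all 3 rows agree on A — 0 pairs.
(C=4, D=8): all 3 rows agree on A — 0 pairs.
(C=2, D=5): all 2 rows agree on A — 0 pairs.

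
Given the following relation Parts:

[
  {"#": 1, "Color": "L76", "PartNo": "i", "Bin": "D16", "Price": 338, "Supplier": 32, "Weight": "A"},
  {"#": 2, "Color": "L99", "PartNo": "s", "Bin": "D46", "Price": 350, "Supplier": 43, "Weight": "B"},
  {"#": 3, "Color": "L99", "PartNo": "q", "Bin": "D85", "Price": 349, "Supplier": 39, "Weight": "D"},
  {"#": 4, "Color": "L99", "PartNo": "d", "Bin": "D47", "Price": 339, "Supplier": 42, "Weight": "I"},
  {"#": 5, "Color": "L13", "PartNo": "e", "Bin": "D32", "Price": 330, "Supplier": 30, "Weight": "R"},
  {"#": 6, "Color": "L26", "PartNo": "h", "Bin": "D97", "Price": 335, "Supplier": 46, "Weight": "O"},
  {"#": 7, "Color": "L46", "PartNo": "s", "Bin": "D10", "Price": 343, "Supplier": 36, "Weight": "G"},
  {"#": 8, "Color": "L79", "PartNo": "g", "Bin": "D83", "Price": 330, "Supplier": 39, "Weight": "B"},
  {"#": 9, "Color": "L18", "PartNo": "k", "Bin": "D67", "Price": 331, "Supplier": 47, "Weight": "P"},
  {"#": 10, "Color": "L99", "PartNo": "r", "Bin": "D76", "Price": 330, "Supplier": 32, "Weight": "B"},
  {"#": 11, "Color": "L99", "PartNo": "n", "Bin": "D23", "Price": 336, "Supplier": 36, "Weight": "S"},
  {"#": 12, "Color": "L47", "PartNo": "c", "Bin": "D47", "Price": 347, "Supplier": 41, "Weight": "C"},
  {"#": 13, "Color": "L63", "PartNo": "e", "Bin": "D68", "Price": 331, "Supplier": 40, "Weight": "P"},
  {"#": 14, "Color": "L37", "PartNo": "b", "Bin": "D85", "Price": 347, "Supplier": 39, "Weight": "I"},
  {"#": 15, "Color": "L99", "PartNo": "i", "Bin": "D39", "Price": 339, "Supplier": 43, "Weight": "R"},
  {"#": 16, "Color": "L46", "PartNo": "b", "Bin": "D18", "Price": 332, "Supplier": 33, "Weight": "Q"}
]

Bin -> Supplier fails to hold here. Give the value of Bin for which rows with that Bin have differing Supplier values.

Bin=D16: row 1 → Supplier = 32 ✓
Bin=D46: row 2 → Supplier = 43 ✓
Bin=D85: rows 3, 14 → Supplier = 39, 39 ✓
Bin=D47: rows 4, 12 → Supplier takes values {42, 41} — violation
Bin=D32: row 5 → Supplier = 30 ✓
Bin=D97: row 6 → Supplier = 46 ✓
Bin=D10: row 7 → Supplier = 36 ✓
Bin=D83: row 8 → Supplier = 39 ✓
Bin=D67: row 9 → Supplier = 47 ✓
Bin=D76: row 10 → Supplier = 32 ✓
Bin=D23: row 11 → Supplier = 36 ✓
Bin=D68: row 13 → Supplier = 40 ✓
Bin=D39: row 15 → Supplier = 43 ✓
Bin=D18: row 16 → Supplier = 33 ✓
The only Bin value with inconsistent Supplier is Bin=D47.

D47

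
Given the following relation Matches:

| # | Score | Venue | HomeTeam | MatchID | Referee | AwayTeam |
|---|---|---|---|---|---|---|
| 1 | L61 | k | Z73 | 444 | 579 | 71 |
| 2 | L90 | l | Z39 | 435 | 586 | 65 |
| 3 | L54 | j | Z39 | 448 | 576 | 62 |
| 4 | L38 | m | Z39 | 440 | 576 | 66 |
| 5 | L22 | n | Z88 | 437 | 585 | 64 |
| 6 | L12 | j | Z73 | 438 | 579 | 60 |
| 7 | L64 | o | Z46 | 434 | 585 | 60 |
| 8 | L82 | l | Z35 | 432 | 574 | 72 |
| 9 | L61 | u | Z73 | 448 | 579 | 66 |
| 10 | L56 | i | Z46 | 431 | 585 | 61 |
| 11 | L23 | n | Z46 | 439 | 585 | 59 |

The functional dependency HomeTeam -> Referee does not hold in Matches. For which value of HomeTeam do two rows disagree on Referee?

HomeTeam=Z73: rows 1, 6, 9 → Referee = 579, 579, 579 ✓
HomeTeam=Z39: rows 2, 3, 4 → Referee takes values {586, 576} — violation
HomeTeam=Z88: row 5 → Referee = 585 ✓
HomeTeam=Z46: rows 7, 10, 11 → Referee = 585, 585, 585 ✓
HomeTeam=Z35: row 8 → Referee = 574 ✓
The only HomeTeam value with inconsistent Referee is HomeTeam=Z39.

Z39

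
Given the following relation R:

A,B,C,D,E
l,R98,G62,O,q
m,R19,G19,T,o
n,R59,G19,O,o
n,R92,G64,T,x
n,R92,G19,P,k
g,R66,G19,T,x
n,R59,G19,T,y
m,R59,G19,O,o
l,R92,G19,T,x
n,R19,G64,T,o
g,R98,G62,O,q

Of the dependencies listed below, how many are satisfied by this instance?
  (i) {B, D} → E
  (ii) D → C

(i) {B, D} → E: every LHS value maps to a single RHS value — holds.
(ii) D → C: D=O: 4 rows → C takes values {G62, G19} — violation; D=T: 6 rows → C takes values {G19, G64} — violation — fails.
1 of the 2 dependencies holds.

1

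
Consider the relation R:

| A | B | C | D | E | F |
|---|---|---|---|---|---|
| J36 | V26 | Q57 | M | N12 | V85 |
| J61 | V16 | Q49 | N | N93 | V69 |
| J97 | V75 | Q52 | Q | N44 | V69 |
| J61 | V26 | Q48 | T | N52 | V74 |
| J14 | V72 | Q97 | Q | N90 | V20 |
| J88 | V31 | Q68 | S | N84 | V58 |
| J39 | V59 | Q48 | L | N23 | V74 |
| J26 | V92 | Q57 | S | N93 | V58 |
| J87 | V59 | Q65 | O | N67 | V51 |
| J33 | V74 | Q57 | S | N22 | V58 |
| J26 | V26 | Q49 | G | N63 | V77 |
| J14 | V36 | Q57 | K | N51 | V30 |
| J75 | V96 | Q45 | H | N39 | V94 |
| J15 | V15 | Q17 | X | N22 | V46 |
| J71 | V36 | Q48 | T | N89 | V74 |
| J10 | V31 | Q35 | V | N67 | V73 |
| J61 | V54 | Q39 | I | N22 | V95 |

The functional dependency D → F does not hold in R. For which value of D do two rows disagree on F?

D=M: 1 row → F = V85 ✓
D=N: 1 row → F = V69 ✓
D=Q: 2 rows → F takes values {V69, V20} — violation
D=T: 2 rows → F = V74, V74 ✓
D=S: 3 rows → F = V58, V58, V58 ✓
D=L: 1 row → F = V74 ✓
D=O: 1 row → F = V51 ✓
D=G: 1 row → F = V77 ✓
D=K: 1 row → F = V30 ✓
D=H: 1 row → F = V94 ✓
D=X: 1 row → F = V46 ✓
D=V: 1 row → F = V73 ✓
D=I: 1 row → F = V95 ✓
The only D value with inconsistent F is D=Q.

Q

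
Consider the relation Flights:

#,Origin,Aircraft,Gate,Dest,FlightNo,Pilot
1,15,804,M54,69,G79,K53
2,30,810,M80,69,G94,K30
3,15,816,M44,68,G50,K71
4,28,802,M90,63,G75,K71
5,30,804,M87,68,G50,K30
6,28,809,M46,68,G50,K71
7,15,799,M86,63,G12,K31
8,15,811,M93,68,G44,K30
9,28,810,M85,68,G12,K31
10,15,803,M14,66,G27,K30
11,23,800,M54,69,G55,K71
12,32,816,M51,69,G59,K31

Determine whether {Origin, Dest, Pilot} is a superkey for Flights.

All 12 rows have distinct {Origin, Dest, Pilot} values, so {Origin, Dest, Pilot} → (all attributes) holds and {Origin, Dest, Pilot} is a superkey.

Yes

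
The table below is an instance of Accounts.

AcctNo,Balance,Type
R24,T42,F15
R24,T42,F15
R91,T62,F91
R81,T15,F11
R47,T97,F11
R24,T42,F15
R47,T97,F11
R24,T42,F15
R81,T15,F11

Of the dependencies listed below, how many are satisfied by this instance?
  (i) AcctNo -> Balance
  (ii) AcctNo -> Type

(i) AcctNo -> Balance: every LHS value maps to a single RHS value — holds.
(ii) AcctNo -> Type: every LHS value maps to a single RHS value — holds.
2 of the 2 dependencies hold.

2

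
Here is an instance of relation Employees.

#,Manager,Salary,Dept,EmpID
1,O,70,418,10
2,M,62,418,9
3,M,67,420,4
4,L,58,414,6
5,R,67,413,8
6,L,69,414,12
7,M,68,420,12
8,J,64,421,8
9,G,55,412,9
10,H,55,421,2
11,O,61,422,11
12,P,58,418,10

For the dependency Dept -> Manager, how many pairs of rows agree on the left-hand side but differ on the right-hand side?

Dept=418: violating pairs (1,2), (1,12), (2,12) — 3 pairs.
Dept=420: all 2 rows agree on Manager — 0 pairs.
Dept=414: all 2 rows agree on Manager — 0 pairs.
Dept=421: violating pairs (8,10) — 1 pair.

4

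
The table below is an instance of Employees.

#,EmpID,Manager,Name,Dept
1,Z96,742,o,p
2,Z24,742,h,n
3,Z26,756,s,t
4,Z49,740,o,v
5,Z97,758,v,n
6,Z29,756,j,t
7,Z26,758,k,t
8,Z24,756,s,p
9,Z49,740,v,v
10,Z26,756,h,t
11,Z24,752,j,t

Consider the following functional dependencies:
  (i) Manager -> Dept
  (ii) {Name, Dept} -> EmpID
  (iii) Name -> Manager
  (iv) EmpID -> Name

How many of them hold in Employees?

0

(i) Manager -> Dept: Manager=742: rows 1, 2 → Dept takes values {p, n} — violation; Manager=756: rows 3, 6, 8, 10 → Dept takes values {t, p} — violation; Manager=758: rows 5, 7 → Dept takes values {n, t} — violation — fails.
(ii) {Name, Dept} -> EmpID: (Name=j, Dept=t): rows 6, 11 → EmpID takes values {Z29, Z24} — violation — fails.
(iii) Name -> Manager: Name=o: rows 1, 4 → Manager takes values {742, 740} — violation; Name=h: rows 2, 10 → Manager takes values {742, 756} — violation; Name=v: rows 5, 9 → Manager takes values {758, 740} — violation; Name=j: rows 6, 11 → Manager takes values {756, 752} — violation — fails.
(iv) EmpID -> Name: EmpID=Z24: rows 2, 8, 11 → Name takes values {h, s, j} — violation; EmpID=Z26: rows 3, 7, 10 → Name takes values {s, k, h} — violation; EmpID=Z49: rows 4, 9 → Name takes values {o, v} — violation — fails.
None of the 4 dependencies hold.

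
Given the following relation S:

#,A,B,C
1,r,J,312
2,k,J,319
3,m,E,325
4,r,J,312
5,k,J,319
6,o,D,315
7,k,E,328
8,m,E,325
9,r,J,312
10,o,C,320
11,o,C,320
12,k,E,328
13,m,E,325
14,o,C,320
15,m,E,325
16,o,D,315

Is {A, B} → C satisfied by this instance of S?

Yes

(A=r, B=J): rows 1, 4, 9 → C = 312, 312, 312 ✓
(A=k, B=J): rows 2, 5 → C = 319, 319 ✓
(A=m, B=E): rows 3, 8, 13, 15 → C = 325, 325, 325, 325 ✓
(A=o, B=D): rows 6, 16 → C = 315, 315 ✓
(A=k, B=E): rows 7, 12 → C = 328, 328 ✓
(A=o, B=C): rows 10, 11, 14 → C = 320, 320, 320 ✓
Every {A, B} value is associated with a single C value, so {A, B} → C holds.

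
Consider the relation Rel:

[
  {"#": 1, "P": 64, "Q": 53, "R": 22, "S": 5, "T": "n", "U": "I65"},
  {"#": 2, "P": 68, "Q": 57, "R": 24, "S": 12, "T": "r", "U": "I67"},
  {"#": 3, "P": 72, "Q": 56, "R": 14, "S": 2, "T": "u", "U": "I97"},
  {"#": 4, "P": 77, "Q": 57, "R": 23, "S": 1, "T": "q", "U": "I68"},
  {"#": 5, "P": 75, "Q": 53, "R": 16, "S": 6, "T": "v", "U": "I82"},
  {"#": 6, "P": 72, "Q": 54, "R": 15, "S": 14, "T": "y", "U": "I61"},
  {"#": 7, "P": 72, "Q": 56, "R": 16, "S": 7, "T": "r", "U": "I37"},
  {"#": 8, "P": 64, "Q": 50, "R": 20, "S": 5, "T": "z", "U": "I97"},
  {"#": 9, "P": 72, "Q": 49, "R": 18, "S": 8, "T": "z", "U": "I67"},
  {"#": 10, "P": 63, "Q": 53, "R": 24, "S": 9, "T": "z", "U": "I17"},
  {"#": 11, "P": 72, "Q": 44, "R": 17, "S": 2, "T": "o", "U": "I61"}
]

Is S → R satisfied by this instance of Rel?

No

S=5: rows 1, 8 → R takes values {22, 20} — violation
S=12: row 2 → R = 24 ✓
S=2: rows 3, 11 → R takes values {14, 17} — violation
S=1: row 4 → R = 23 ✓
S=6: row 5 → R = 16 ✓
S=14: row 6 → R = 15 ✓
S=7: row 7 → R = 16 ✓
S=8: row 9 → R = 18 ✓
S=9: row 10 → R = 24 ✓
Two rows agree on S but differ on R, so S → R does not hold.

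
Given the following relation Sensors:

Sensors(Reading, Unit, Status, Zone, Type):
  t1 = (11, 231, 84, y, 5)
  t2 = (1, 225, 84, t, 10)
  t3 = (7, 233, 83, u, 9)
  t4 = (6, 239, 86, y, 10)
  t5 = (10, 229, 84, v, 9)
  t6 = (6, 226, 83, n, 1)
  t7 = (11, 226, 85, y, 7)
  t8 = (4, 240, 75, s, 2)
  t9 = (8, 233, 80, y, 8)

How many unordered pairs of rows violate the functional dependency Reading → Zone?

Reading=11: all 2 rows agree on Zone — 0 pairs.
Reading=6: violating pairs (4,6) — 1 pair.

1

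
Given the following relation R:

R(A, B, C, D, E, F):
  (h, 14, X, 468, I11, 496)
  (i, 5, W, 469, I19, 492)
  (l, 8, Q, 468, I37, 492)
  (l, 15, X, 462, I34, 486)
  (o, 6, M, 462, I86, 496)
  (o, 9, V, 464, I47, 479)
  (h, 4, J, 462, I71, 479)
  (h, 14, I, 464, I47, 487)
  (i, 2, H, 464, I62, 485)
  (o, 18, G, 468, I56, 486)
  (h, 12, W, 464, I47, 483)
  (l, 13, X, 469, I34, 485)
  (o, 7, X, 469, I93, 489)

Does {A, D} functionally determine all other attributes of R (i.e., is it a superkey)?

No

Two distinct rows share (A=h, D=464), so {A, D} does not determine every attribute — not a superkey.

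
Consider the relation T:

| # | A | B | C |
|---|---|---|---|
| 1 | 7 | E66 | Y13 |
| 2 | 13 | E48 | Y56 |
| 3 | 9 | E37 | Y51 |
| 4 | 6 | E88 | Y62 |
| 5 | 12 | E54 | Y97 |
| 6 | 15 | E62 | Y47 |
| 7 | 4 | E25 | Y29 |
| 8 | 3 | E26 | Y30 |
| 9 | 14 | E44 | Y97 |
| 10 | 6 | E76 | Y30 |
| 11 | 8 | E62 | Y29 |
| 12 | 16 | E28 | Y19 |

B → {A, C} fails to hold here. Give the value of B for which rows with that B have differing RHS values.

E62

B=E66: row 1 → {A,C} = (7, Y13) ✓
B=E48: row 2 → {A,C} = (13, Y56) ✓
B=E37: row 3 → {A,C} = (9, Y51) ✓
B=E88: row 4 → {A,C} = (6, Y62) ✓
B=E54: row 5 → {A,C} = (12, Y97) ✓
B=E62: rows 6, 11 → {A,C} takes values {(15, Y47), (8, Y29)} — violation
B=E25: row 7 → {A,C} = (4, Y29) ✓
B=E26: row 8 → {A,C} = (3, Y30) ✓
B=E44: row 9 → {A,C} = (14, Y97) ✓
B=E76: row 10 → {A,C} = (6, Y30) ✓
B=E28: row 12 → {A,C} = (16, Y19) ✓
The only B value with inconsistent RHS is B=E62.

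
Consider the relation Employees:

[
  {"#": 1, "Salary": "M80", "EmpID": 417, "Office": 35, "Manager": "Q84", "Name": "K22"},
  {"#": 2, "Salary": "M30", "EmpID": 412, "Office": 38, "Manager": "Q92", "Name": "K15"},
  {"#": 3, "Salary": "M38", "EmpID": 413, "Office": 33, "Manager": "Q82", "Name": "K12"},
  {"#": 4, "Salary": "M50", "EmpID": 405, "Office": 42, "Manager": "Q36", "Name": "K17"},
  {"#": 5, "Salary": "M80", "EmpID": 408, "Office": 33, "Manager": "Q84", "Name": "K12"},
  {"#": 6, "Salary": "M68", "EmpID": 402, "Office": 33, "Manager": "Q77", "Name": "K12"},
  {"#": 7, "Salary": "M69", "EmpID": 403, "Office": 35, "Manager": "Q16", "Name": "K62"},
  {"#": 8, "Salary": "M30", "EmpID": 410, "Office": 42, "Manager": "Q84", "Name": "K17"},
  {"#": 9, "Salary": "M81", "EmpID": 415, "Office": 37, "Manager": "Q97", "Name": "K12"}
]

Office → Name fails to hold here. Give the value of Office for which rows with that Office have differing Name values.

Office=35: rows 1, 7 → Name takes values {K22, K62} — violation
Office=38: row 2 → Name = K15 ✓
Office=33: rows 3, 5, 6 → Name = K12, K12, K12 ✓
Office=42: rows 4, 8 → Name = K17, K17 ✓
Office=37: row 9 → Name = K12 ✓
The only Office value with inconsistent Name is Office=35.

35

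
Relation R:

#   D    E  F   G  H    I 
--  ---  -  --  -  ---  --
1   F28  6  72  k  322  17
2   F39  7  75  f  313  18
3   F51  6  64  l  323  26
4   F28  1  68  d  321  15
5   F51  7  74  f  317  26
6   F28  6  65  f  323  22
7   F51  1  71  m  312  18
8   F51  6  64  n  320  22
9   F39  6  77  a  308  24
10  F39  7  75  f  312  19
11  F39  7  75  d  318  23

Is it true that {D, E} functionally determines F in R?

No

(D=F28, E=6): rows 1, 6 → F takes values {72, 65} — violation
(D=F39, E=7): rows 2, 10, 11 → F = 75, 75, 75 ✓
(D=F51, E=6): rows 3, 8 → F = 64, 64 ✓
(D=F28, E=1): row 4 → F = 68 ✓
(D=F51, E=7): row 5 → F = 74 ✓
(D=F51, E=1): row 7 → F = 71 ✓
(D=F39, E=6): row 9 → F = 77 ✓
Two rows agree on {D, E} but differ on F, so {D, E} -> F does not hold.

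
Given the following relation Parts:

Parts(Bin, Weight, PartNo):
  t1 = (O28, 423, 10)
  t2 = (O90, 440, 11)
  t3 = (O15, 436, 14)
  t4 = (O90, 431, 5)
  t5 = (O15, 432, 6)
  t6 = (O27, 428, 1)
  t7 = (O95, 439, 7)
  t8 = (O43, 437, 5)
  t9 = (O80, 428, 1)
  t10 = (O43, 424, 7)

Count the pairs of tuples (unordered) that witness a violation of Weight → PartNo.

0

Weight=428: all 2 rows agree on PartNo — 0 pairs.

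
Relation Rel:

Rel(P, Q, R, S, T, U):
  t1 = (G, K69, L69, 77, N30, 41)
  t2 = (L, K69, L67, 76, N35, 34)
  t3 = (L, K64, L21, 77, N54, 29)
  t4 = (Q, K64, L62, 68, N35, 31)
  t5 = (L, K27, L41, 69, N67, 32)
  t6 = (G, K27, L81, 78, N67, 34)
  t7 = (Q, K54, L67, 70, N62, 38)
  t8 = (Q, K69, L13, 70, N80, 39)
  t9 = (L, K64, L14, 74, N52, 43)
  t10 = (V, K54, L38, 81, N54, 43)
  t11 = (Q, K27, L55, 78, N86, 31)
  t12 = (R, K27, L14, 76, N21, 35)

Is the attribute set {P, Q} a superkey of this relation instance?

No

Rows 3 and 9 have the same {P, Q} value (P=L, Q=K64) but are distinct tuples, so {P, Q} does not determine every attribute — not a superkey.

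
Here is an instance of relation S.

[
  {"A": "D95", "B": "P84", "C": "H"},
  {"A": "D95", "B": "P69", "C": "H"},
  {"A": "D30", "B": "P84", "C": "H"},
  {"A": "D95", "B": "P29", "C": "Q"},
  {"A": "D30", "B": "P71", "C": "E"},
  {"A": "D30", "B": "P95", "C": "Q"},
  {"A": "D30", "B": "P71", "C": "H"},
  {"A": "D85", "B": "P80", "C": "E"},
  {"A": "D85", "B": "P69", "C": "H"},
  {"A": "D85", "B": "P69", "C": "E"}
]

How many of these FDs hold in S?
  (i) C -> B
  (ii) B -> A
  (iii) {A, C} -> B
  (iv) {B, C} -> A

(i) C -> B: C=H: 5 rows → B takes values {P84, P69, P71} — violation; C=Q: 2 rows → B takes values {P29, P95} — violation; C=E: 3 rows → B takes values {P71, P80, P69} — violation — fails.
(ii) B -> A: B=P84: 2 rows → A takes values {D95, D30} — violation; B=P69: 3 rows → A takes values {D95, D85} — violation — fails.
(iii) {A, C} -> B: (A=D95, C=H): 2 rows → B takes values {P84, P69} — violation; (A=D30, C=H): 2 rows → B takes values {P84, P71} — violation; (A=D85, C=E): 2 rows → B takes values {P80, P69} — violation — fails.
(iv) {B, C} -> A: (B=P84, C=H): 2 rows → A takes values {D95, D30} — violation; (B=P69, C=H): 2 rows → A takes values {D95, D85} — violation — fails.
None of the 4 dependencies hold.

0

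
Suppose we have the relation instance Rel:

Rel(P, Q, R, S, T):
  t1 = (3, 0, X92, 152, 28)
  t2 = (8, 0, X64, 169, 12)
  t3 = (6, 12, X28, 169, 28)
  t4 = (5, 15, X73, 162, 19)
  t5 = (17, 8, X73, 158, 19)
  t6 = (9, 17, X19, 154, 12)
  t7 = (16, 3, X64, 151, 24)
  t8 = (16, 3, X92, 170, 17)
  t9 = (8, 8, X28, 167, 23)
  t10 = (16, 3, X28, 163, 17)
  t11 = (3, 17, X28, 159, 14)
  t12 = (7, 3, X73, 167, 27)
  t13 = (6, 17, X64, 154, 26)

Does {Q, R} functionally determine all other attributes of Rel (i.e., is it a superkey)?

All 13 rows have distinct {Q, R} values, so {Q, R} → (all attributes) holds and {Q, R} is a superkey.

Yes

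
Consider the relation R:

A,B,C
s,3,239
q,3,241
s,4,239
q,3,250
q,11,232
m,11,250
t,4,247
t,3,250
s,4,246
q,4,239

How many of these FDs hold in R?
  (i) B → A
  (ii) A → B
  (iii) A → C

0

(i) B → A: B=3: 4 rows → A takes values {s, q, t} — violation; B=4: 4 rows → A takes values {s, t, q} — violation; B=11: 2 rows → A takes values {q, m} — violation — fails.
(ii) A → B: A=s: 3 rows → B takes values {3, 4} — violation; A=q: 4 rows → B takes values {3, 11, 4} — violation; A=t: 2 rows → B takes values {4, 3} — violation — fails.
(iii) A → C: A=s: 3 rows → C takes values {239, 246} — violation; A=q: 4 rows → C takes values {241, 250, 232, 239} — violation; A=t: 2 rows → C takes values {247, 250} — violation — fails.
None of the 3 dependencies hold.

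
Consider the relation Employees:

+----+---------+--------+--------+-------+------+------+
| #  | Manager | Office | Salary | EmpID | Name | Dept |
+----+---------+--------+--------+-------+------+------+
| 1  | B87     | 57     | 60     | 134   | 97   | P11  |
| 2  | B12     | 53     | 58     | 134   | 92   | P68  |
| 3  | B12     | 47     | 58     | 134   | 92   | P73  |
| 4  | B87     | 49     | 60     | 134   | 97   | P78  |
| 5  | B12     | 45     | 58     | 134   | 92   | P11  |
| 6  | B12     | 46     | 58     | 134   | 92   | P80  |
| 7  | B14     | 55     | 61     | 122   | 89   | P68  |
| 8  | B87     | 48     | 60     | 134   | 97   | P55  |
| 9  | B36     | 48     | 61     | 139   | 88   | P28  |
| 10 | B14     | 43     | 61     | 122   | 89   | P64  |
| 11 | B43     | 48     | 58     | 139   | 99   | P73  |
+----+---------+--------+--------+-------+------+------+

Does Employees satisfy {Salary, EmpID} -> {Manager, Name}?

(Salary=60, EmpID=134): rows 1, 4, 8 → {Manager,Name} = (B87, 97), (B87, 97), (B87, 97) ✓
(Salary=58, EmpID=134): rows 2, 3, 5, 6 → {Manager,Name} = (B12, 92), (B12, 92), (B12, 92), (B12, 92) ✓
(Salary=61, EmpID=122): rows 7, 10 → {Manager,Name} = (B14, 89), (B14, 89) ✓
(Salary=61, EmpID=139): row 9 → {Manager,Name} = (B36, 88) ✓
(Salary=58, EmpID=139): row 11 → {Manager,Name} = (B43, 99) ✓
Every {Salary, EmpID} value is associated with a single {Manager, Name} value, so {Salary, EmpID} -> {Manager, Name} holds.

Yes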